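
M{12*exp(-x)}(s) 12*gamma(s)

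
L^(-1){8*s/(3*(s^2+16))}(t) 8*cos(4*t)/3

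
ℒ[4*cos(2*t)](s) 4*s/(s^2 + 4)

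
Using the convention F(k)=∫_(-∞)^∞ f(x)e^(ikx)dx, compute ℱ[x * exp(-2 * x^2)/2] sqrt(2) * I * sqrt(pi) * k * exp(-k^2/8)/16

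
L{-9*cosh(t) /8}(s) -9*s/(8*s^2 - 8) 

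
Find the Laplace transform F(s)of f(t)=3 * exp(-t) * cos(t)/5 3 * (s + 1)/(5 * ((s + 1)^2 + 1))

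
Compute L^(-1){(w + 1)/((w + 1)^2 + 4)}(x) exp(-x) * cos(2 * x)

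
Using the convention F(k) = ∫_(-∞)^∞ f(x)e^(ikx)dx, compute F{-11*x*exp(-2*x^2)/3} -11*sqrt(2)*I*sqrt(pi)*k*exp(-k^2/8)/24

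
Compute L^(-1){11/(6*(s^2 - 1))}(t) 11*sinh(t)/6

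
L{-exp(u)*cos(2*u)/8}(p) (1 - p)/(8*((p - 1)^2 + 4))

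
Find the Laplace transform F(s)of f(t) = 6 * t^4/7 144/(7 * s^5)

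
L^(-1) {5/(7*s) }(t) 5/7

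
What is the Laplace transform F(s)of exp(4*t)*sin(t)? 1/((s - 4)^2+1)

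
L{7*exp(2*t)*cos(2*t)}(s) 7*(s - 2)/((s - 2)^2 + 4)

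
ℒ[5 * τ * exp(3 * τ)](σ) 5/(σ - 3)^2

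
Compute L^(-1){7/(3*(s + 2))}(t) 7*exp(-2*t)/3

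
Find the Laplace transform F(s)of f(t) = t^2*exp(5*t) 2/(s - 5)^3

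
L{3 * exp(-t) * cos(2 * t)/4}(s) 3 * (s + 1)/(4 * ((s + 1)^2 + 4))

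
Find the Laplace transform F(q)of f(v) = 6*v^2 12/q^3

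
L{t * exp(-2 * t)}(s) (s + 2)^(-2)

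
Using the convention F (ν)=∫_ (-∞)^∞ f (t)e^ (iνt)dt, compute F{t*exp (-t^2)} I*sqrt (pi)*ν*exp (-ν^2/4)/2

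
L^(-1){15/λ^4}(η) 5 * η^3/2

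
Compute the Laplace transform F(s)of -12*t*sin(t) -24*s/(s^2 + 1)^2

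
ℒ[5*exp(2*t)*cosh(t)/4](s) 5*(s - 2)/(4*((s - 2)^2-1))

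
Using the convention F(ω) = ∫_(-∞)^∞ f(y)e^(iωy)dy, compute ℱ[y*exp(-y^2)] I*sqrt(pi)*ω*exp(-ω^2/4)/2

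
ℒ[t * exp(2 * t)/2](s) 1/(2 * (s - 2)^2)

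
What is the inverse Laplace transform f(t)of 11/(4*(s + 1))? 11*exp(-t)/4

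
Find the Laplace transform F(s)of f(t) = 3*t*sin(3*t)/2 9*s/(s^2 + 9)^2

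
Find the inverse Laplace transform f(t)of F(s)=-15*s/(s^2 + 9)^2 -5*t*sin(3*t)/2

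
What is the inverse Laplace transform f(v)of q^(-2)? v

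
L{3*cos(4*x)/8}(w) 3*w/(8*(w^2 + 16))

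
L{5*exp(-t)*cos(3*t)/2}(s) 5*(s + 1)/(2*((s + 1)^2 + 9))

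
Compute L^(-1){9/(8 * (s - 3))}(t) 9 * exp(3 * t)/8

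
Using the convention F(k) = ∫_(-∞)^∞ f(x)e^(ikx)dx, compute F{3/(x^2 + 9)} pi * exp(-3 * Abs(k))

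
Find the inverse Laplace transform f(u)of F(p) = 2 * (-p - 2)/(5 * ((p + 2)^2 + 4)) -2 * exp(-2 * u) * cos(2 * u)/5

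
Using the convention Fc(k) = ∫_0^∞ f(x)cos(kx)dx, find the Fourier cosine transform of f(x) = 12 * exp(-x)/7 12/(7 * (k^2 + 1))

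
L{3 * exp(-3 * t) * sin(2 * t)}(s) 6/((s + 3)^2 + 4)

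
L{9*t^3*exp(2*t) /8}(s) 27/(4*(s - 2) ^4) 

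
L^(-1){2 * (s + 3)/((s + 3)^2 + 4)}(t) 2 * exp(-3 * t) * cos(2 * t)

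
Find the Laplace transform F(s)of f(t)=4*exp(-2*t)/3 4/(3*(s + 2))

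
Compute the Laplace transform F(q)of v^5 120/q^6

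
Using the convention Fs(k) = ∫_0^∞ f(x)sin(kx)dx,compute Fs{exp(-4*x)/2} k/(2*(k^2 + 16))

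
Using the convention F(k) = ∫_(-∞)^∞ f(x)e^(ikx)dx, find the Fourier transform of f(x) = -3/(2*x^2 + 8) -3*pi*exp(-2*Abs(k))/4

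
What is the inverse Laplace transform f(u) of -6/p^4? -u^3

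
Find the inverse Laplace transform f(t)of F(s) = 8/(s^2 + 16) 2 * sin(4 * t)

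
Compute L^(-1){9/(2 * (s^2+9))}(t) 3 * sin(3 * t)/2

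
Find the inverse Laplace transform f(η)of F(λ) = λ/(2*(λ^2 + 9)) cos(3*η)/2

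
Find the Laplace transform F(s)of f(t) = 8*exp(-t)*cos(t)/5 8*(s + 1)/(5*((s + 1)^2 + 1))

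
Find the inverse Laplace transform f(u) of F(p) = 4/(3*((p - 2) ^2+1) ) 4*exp(2*u)*sin(u) /3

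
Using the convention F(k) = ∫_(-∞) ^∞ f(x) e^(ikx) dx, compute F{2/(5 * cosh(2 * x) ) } pi/(5 * cosh(pi * k/4) ) 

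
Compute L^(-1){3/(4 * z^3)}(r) 3 * r^2/8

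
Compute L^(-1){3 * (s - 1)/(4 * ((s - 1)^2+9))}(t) 3 * exp(t) * cos(3 * t)/4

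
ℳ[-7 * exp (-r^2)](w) -7 * gamma (w/2) /2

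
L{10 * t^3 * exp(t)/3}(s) 20/(s - 1)^4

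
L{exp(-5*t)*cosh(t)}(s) (s + 5)/((s + 5)^2 - 1)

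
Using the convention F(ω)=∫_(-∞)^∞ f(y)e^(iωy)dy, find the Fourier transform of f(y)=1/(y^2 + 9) pi*exp(-3*Abs(ω))/3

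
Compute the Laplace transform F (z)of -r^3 -6/z^4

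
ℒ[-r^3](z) -6/z^4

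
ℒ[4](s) 4/s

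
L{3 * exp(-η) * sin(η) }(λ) 3/((λ + 1) ^2 + 1) 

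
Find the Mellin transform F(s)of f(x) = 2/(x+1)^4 gamma(s)*gamma(4 - s)/3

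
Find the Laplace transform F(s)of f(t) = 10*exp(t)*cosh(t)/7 10*(s - 1)/(7*s*(s - 2))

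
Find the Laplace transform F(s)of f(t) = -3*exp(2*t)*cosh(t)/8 3*(2 - s)/(8*((s - 2)^2 - 1))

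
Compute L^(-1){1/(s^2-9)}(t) sinh(3*t)/3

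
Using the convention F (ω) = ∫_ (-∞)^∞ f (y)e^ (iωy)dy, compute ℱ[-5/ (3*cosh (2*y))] -5*pi/ (6*cosh (pi*ω/4))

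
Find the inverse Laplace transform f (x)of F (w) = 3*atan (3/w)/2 3*sin (3*x)/ (2*x)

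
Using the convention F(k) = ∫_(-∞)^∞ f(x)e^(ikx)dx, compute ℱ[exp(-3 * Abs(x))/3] 2/(k^2 + 9)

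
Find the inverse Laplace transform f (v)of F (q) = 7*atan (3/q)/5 7*sin (3*v)/ (5*v)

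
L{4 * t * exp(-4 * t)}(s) 4/(s + 4)^2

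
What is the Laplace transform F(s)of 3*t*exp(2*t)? 3/(s - 2)^2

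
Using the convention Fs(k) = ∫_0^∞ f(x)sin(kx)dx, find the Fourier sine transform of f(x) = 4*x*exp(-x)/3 8*k/(3*(k^2 + 1)^2)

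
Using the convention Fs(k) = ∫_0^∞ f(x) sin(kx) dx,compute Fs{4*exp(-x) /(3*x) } 4*atan(k) /3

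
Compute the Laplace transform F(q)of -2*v -2/q^2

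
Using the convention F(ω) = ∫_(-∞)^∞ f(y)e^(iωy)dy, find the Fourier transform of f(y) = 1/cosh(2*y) pi/(2*cosh(pi*ω/4))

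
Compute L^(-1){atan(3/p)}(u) sin(3 * u)/u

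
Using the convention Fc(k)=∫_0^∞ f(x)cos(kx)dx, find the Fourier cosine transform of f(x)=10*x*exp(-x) 10*(1 - k^2)/(k^2 + 1)^2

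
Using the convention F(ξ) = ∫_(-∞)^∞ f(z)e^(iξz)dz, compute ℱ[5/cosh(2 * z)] 5 * pi/(2 * cosh(pi * ξ/4))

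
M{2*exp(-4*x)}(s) 2^(1 - 2*s)*gamma(s)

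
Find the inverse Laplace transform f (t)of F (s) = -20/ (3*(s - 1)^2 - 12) -10*exp (t)*sinh (2*t)/3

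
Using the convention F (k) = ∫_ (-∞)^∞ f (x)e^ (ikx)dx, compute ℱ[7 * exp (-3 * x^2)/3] 7 * sqrt (3) * sqrt (pi) * exp (-k^2/12)/9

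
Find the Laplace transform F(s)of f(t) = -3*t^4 -72/s^5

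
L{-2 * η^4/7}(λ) -48/(7 * λ^5)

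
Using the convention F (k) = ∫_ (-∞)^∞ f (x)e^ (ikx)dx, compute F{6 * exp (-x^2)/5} 6 * sqrt (pi) * exp (-k^2/4)/5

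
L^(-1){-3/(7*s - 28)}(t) -3*exp(4*t)/7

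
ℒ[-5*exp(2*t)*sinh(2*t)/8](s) -5/(4*s*(s - 4))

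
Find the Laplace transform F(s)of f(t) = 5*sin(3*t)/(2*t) 5*atan(3/s)/2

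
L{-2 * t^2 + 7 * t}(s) 7/s^2-4/s^3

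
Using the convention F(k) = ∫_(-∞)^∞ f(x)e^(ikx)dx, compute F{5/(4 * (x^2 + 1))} 5 * pi * exp(-Abs(k))/4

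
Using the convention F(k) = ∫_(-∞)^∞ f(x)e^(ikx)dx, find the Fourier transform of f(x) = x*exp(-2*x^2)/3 sqrt(2)*I*sqrt(pi)*k*exp(-k^2/8)/24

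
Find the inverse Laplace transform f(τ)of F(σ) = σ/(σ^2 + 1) cos(τ)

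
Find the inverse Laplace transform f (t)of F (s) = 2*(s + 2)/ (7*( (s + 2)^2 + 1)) 2*exp (-2*t)*cos (t)/7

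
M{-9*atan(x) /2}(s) 9*pi*sec(pi*s/2) /(4*s) 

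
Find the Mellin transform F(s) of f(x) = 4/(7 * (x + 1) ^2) -4 * pi * (s - 1) /(7 * sin(pi * s) ) 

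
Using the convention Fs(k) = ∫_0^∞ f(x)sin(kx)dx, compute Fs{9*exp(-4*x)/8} 9*k/(8*(k^2 + 16))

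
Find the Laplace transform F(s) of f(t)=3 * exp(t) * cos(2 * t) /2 3 * (s - 1) /(2 * ((s - 1) ^2+4) ) 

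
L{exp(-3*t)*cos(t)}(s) (s + 3)/((s + 3)^2 + 1)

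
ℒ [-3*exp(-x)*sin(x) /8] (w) -3/(8*(w + 1) ^2 + 8) 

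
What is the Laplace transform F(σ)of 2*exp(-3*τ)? 2/(σ + 3)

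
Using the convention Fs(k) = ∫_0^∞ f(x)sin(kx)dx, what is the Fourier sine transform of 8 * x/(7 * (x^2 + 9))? 4 * pi * exp(-3 * k)/7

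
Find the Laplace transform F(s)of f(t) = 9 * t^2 18/s^3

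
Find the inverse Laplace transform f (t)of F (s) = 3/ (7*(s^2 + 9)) sin (3*t)/7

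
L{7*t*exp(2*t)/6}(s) 7/(6*(s - 2)^2)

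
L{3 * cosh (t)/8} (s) 3 * s/ (8 * (s^2-1))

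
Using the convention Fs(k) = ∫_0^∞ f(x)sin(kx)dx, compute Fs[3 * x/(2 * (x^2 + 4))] 3 * pi * exp(-2 * k)/4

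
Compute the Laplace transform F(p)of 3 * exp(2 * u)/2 3/(2 * (p - 2))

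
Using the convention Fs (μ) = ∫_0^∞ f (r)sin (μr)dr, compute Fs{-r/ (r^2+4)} -pi * exp (-2 * μ)/2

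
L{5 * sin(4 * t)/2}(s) 10/(s^2+16)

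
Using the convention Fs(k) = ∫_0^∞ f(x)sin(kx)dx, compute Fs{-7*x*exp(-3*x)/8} -21*k/(4*(k^2 + 9)^2)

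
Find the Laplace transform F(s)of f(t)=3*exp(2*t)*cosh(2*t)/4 3*(s - 2)/(4*s*(s - 4))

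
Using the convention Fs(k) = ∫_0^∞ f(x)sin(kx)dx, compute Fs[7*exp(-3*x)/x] 7*atan(k/3)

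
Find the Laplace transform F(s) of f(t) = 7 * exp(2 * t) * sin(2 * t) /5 14/(5 * ((s - 2) ^2+4) ) 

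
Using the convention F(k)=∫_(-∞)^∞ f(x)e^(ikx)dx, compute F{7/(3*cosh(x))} 7*pi/(3*cosh(pi*k/2))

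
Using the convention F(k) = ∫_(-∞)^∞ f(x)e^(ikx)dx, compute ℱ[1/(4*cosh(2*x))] pi/(8*cosh(pi*k/4))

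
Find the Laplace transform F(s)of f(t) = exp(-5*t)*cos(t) (s + 5)/((s + 5)^2 + 1)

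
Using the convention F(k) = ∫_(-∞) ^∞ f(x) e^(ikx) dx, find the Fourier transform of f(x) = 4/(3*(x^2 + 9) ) 4*pi*exp(-3*Abs(k) ) /9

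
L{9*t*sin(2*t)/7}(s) 36*s/(7*(s^2+4)^2)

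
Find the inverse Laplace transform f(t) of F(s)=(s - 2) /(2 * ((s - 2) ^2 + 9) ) exp(2 * t) * cos(3 * t) /2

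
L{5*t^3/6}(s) 5/s^4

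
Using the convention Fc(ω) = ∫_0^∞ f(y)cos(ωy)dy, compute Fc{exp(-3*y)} 3/(ω^2 + 9)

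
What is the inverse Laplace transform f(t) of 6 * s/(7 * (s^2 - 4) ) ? 6 * cosh(2 * t) /7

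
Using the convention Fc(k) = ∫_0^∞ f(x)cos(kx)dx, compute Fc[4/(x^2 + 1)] 2*pi*exp(-k)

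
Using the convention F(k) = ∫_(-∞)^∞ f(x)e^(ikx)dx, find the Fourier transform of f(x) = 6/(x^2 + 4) 3 * pi * exp(-2 * Abs(k))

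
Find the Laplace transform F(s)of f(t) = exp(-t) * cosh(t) (s + 1)/(s * (s + 2))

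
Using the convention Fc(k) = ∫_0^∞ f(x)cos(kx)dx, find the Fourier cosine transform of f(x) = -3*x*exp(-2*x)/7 3*(k^2 - 4)/(7*(k^2 + 4)^2)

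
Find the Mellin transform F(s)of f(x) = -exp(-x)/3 -gamma(s)/3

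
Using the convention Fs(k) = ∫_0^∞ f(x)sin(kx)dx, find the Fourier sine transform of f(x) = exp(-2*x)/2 k/(2*(k^2 + 4))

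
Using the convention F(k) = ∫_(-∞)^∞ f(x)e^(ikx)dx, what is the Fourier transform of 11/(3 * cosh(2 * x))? 11 * pi/(6 * cosh(pi * k/4))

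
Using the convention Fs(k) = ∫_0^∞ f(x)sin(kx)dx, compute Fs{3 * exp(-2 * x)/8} 3 * k/(8 * (k^2 + 4))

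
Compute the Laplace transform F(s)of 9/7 9/(7*s)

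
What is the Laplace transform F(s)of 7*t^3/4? 21/(2*s^4)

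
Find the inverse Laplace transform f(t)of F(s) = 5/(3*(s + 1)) 5*exp(-t)/3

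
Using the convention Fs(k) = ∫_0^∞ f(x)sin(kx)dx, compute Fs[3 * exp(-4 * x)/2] 3 * k/(2 * (k^2+16))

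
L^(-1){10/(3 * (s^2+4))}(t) 5 * sin(2 * t)/3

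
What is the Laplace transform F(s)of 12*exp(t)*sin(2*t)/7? 24/(7*((s - 1)^2 + 4))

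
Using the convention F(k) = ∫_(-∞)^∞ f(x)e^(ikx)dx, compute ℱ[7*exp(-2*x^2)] 7*sqrt(2)*sqrt(pi)*exp(-k^2/8)/2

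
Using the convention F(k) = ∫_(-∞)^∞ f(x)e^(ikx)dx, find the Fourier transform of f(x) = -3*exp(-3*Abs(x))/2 -9/(k^2 + 9)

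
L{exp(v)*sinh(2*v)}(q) 2/((q - 1)^2 - 4)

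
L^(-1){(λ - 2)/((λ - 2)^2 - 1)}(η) exp(2*η)*cosh(η)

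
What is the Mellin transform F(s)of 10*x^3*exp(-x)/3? 10*gamma(s + 3)/3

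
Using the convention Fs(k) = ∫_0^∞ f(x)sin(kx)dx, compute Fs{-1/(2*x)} -pi/4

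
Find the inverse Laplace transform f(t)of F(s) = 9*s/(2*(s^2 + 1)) 9*cos(t)/2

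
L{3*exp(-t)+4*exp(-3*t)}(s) 4/(s+3)+3/(s+1)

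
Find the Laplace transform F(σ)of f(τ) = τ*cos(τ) (σ^2 - 1)/(σ^2 + 1)^2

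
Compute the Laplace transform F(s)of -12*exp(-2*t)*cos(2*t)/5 12*(-s - 2)/(5*((s + 2)^2 + 4))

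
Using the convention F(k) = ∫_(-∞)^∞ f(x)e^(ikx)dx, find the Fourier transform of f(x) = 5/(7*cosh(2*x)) 5*pi/(14*cosh(pi*k/4))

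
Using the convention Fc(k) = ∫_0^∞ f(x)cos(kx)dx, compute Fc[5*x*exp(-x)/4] 5*(1 - k^2)/(4*(k^2 + 1)^2)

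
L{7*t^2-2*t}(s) 14/s^3-2/s^2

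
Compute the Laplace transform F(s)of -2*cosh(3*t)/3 -2*s/(3*s^2 - 27)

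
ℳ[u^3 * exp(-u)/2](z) gamma(z+3)/2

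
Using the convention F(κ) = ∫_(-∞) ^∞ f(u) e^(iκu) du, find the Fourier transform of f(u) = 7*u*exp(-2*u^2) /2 7*sqrt(2)*I*sqrt(pi)*κ*exp(-κ^2/8) /16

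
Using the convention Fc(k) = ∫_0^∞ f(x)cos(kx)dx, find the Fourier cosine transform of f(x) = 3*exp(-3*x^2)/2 sqrt(3)*sqrt(pi)*exp(-k^2/12)/4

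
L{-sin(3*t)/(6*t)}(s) -atan(3/s)/6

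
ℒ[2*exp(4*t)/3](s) 2/(3*(s - 4))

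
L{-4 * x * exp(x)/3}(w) -4/(3 * (w - 1)^2)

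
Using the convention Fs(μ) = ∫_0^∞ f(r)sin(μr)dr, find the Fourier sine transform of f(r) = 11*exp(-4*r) 11*μ/(μ^2 + 16)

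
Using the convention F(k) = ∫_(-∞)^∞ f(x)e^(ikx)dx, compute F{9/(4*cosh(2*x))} 9*pi/(8*cosh(pi*k/4))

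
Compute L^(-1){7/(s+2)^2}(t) 7*t*exp(-2*t)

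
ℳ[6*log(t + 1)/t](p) -6*pi*csc(pi*p)/(p - 1)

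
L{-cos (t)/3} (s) -s/ (3 * s^2+3)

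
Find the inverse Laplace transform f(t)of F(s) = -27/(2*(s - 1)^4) -9*t^3*exp(t)/4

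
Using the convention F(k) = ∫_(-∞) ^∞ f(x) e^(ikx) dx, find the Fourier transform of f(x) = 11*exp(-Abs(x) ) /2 11/(k^2+1) 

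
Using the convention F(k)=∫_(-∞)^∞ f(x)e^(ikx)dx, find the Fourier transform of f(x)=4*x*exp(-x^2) 2*I*sqrt(pi)*k*exp(-k^2/4)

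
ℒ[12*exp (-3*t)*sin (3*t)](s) 36/ ( (s+3)^2+9)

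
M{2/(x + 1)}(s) 2*pi*csc(pi*s)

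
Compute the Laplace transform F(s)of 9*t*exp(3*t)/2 9/(2*(s - 3)^2)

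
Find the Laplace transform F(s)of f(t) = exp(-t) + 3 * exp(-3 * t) 3/(s + 3) + 1/(s + 1)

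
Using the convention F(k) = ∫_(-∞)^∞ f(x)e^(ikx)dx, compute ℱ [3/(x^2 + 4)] 3*pi*exp(-2*Abs(k))/2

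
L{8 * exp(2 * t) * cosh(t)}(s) 8 * (s - 2)/((s - 2)^2 - 1)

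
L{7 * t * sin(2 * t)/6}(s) 14 * s/(3 * (s^2 + 4)^2)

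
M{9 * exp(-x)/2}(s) 9 * gamma(s)/2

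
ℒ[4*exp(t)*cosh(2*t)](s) 4*(s - 1)/((s - 1)^2 - 4)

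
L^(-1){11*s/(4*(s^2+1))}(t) 11*cos(t)/4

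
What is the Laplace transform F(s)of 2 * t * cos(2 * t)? 2 * (s^2 - 4)/(s^2 + 4)^2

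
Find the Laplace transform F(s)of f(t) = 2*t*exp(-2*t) 2/(s + 2)^2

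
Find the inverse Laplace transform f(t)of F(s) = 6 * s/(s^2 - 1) 6 * cosh(t)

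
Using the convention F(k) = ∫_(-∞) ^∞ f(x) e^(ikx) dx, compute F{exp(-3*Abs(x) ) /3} 2/(k^2 + 9) 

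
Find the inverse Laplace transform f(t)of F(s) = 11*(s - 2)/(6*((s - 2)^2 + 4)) 11*exp(2*t)*cos(2*t)/6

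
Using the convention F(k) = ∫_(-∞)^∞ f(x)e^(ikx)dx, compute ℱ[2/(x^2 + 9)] 2 * pi * exp(-3 * Abs(k))/3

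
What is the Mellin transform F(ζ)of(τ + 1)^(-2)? (-pi * ζ + pi)/sin(pi * ζ)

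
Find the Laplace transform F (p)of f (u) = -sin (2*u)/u -atan (2/p)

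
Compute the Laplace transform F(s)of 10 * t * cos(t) 10 * (s^2 - 1)/(s^2 + 1)^2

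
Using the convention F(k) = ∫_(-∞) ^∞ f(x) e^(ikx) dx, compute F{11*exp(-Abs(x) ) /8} 11/(4*(k^2 + 1) ) 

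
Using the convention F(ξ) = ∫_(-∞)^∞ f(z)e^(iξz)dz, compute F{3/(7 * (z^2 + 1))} 3 * pi * exp(-Abs(ξ))/7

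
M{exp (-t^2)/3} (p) gamma (p/2)/6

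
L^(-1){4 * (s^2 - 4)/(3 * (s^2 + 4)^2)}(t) 4 * t * cos(2 * t)/3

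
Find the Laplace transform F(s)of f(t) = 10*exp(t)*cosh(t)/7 10*(s - 1)/(7*s*(s - 2))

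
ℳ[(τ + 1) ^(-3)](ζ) pi * (ζ - 2) * (ζ - 1) /(2 * sin(pi * ζ) ) 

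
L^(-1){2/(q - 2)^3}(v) v^2 * exp(2 * v)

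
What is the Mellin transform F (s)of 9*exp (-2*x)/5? 9*gamma (s)/ (5*2^s)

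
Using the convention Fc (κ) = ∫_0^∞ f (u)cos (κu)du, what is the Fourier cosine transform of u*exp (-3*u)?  (9 - κ^2)/ (κ^2+9)^2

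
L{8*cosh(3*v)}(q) 8*q/(q^2 - 9)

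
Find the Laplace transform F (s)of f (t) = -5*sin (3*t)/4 -15/ (4*s^2 + 36)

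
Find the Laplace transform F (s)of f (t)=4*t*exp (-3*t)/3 4/ (3*(s + 3)^2)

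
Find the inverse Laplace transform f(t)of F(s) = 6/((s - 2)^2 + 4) 3*exp(2*t)*sin(2*t)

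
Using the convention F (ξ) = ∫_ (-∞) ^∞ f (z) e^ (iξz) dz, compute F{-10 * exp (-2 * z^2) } -5 * sqrt (2) * sqrt (pi) * exp (-ξ^2/8) 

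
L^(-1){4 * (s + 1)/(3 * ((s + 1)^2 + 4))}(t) 4 * exp(-t) * cos(2 * t)/3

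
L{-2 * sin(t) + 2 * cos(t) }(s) 2 * s/(s^2 + 1) - 2/(s^2 + 1) 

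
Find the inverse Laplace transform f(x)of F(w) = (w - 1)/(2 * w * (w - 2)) exp(x) * cosh(x)/2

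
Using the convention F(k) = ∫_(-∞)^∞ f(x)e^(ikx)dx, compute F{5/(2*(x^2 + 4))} 5*pi*exp(-2*Abs(k))/4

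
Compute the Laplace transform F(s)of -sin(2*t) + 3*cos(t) 3*s/(s^2 + 1)-2/(s^2 + 4)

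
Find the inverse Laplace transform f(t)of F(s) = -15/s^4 -5 * t^3/2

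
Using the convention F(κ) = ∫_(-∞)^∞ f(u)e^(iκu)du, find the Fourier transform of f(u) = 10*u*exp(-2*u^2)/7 5*sqrt(2)*I*sqrt(pi)*κ*exp(-κ^2/8)/28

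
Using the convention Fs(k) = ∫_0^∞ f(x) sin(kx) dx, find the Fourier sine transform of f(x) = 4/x 2 * pi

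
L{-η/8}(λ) -1/(8 * λ^2)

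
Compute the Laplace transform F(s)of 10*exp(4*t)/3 10/(3*(s - 4))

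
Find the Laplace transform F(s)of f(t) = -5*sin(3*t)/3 -5/(s^2 + 9)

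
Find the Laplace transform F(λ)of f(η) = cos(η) λ/(λ^2 + 1)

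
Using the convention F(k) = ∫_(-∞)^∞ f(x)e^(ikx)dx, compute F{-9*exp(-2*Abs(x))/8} -9/(2*k^2 + 8)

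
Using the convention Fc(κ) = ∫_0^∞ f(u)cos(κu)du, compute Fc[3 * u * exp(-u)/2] 3 * (1 - κ^2)/(2 * (κ^2 + 1)^2)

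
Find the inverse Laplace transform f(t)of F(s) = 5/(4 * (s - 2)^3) 5 * t^2 * exp(2 * t)/8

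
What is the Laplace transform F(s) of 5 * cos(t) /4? 5 * s/(4 * (s^2+1) ) 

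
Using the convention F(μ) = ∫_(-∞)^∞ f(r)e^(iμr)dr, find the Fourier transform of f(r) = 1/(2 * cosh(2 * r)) pi/(4 * cosh(pi * μ/4))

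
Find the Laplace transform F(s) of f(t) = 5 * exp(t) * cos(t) 5 * (s - 1) /((s - 1) ^2 + 1) 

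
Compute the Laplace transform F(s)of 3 3/s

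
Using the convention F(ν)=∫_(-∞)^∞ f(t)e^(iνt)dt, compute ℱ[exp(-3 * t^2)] sqrt(3) * sqrt(pi) * exp(-ν^2/12)/3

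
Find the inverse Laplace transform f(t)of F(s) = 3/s 3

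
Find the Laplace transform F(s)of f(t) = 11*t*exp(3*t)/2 11/(2*(s - 3)^2)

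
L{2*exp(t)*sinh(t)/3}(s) 2/(3*s*(s - 2))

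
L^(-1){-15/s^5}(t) -5*t^4/8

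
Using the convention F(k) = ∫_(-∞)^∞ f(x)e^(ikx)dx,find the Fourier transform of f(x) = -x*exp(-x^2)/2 -I*sqrt(pi)*k*exp(-k^2/4)/4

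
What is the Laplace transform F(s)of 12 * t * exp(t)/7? 12/(7 * (s - 1)^2)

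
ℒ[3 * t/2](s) 3/ (2 * s^2)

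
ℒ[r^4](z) 24/z^5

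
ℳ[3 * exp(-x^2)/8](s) 3 * gamma(s/2)/16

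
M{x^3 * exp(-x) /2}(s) gamma(s + 3) /2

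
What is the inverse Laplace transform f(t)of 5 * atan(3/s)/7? 5 * sin(3 * t)/(7 * t)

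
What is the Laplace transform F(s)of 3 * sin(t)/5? 3/(5 * (s^2+1))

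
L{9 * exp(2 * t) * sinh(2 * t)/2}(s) 9/(s * (s - 4))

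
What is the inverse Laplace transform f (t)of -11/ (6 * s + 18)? -11 * exp (-3 * t)/6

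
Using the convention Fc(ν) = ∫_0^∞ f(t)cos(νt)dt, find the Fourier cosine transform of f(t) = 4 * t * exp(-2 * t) 4 * (4 - ν^2)/(ν^2 + 4)^2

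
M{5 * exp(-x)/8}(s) 5 * gamma(s)/8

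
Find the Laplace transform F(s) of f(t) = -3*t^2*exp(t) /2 -3/(s - 1) ^3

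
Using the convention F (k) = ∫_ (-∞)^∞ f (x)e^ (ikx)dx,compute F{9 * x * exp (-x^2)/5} 9 * I * sqrt (pi) * k * exp (-k^2/4)/10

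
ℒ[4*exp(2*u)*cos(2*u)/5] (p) 4*(p - 2)/(5*((p - 2)^2 + 4))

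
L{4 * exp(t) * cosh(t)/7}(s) 4 * (s - 1)/(7 * s * (s - 2))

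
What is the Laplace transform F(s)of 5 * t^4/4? 30/s^5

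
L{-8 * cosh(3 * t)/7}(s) -8 * s/(7 * s^2 - 63)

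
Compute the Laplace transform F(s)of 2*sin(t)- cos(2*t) 2/(s^2 + 1)- s/(s^2 + 4)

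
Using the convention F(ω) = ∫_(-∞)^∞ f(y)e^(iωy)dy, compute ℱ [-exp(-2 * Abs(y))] -4/(ω^2 + 4)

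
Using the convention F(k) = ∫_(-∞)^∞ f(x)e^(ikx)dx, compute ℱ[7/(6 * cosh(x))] 7 * pi/(6 * cosh(pi * k/2))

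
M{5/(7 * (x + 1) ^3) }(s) 5 * pi * (s - 2) * (s - 1) /(14 * sin(pi * s) ) 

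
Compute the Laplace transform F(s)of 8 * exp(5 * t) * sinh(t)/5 8/(5 * ((s - 5)^2-1))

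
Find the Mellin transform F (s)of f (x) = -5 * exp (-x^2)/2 -5 * gamma (s/2)/4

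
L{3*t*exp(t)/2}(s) 3/(2*(s - 1)^2)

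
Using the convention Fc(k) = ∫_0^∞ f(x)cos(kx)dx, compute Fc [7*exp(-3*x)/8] 21/(8*(k^2 + 9))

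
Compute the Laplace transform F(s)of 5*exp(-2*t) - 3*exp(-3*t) 5/(s+2) - 3/(s+3)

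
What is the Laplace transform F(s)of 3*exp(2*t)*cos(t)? 3*(s - 2)/((s - 2)^2 + 1)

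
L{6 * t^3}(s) 36/s^4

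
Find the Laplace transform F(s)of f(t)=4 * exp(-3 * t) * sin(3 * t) 12/((s + 3)^2 + 9)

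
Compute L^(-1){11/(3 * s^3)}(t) 11 * t^2/6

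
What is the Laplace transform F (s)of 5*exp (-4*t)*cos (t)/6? 5*(s + 4)/ (6*( (s + 4)^2 + 1))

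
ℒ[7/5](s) 7/(5*s)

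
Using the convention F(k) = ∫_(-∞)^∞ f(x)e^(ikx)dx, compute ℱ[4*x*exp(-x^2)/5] 2*I*sqrt(pi)*k*exp(-k^2/4)/5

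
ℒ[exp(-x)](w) 1/(w+1) 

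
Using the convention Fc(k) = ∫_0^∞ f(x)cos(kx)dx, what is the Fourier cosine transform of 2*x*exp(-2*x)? 2*(4 - k^2)/(k^2 + 4)^2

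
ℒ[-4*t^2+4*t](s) 4/s^2 - 8/s^3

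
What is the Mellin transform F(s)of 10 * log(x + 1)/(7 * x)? -10 * pi * csc(pi * s)/(7 * s - 7)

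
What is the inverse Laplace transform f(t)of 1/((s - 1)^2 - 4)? exp(t) * sinh(2 * t)/2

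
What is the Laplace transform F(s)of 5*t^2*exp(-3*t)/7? 10/(7*(s+3)^3)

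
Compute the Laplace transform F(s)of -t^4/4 -6/s^5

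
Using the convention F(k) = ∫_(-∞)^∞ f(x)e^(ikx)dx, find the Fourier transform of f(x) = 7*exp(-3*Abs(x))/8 21/(4*(k^2 + 9))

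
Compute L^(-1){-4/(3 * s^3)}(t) -2 * t^2/3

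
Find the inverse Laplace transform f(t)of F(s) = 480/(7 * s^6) 4 * t^5/7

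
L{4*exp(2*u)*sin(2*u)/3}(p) 8/(3*((p - 2)^2 + 4))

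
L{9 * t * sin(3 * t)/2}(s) 27 * s/(s^2 + 9)^2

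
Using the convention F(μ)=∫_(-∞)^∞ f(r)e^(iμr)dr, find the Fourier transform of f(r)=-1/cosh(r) -pi/cosh(pi * μ/2)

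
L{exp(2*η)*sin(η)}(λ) 1/((λ - 2)^2 + 1)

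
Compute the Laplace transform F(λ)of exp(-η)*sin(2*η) 2/((λ + 1)^2 + 4)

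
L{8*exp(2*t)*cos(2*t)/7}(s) 8*(s - 2)/(7*((s - 2)^2 + 4))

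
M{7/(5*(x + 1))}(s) 7*pi*csc(pi*s)/5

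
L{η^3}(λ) 6/λ^4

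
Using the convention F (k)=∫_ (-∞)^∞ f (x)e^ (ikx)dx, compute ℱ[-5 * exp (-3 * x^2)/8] -5 * sqrt (3) * sqrt (pi) * exp (-k^2/12)/24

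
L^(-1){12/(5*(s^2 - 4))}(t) 6*sinh(2*t)/5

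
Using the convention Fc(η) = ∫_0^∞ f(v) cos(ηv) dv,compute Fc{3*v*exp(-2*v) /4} 3*(4 - η^2) /(4*(η^2 + 4) ^2) 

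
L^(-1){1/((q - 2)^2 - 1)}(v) exp(2 * v) * sinh(v)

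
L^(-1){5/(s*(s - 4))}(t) 5*exp(2*t)*sinh(2*t)/2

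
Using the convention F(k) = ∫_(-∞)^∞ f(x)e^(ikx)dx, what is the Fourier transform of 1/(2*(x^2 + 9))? pi*exp(-3*Abs(k))/6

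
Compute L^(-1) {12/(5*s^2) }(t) 12*t/5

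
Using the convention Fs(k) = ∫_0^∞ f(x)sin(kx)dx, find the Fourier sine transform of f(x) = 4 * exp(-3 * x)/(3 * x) 4 * atan(k/3)/3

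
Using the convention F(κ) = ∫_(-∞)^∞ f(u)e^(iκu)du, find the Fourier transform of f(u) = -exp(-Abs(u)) -2/(κ^2 + 1)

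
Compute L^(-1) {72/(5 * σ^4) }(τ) 12 * τ^3/5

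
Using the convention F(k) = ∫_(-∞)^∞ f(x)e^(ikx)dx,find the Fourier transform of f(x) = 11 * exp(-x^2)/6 11 * sqrt(pi) * exp(-k^2/4)/6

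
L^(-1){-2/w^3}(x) -x^2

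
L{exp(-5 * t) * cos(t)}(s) (s+5)/((s+5)^2+1)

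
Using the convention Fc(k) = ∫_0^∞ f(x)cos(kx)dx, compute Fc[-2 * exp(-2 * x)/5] -4/(5 * k^2 + 20)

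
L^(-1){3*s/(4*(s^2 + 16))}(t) 3*cos(4*t)/4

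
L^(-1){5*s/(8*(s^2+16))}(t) 5*cos(4*t)/8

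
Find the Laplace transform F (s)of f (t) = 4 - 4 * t 4/s - 4/s^2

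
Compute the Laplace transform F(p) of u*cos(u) (p^2 - 1) /(p^2+1) ^2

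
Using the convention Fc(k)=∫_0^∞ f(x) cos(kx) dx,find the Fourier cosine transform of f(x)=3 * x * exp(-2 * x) 3 * (4 - k^2) /(k^2 + 4) ^2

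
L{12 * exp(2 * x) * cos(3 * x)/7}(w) 12 * (w - 2)/(7 * ((w - 2)^2+9))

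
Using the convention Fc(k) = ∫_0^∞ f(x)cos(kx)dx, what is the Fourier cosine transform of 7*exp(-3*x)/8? 21/(8*(k^2 + 9))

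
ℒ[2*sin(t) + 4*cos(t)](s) 4*s/(s^2 + 1) + 2/(s^2 + 1)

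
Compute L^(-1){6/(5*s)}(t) 6/5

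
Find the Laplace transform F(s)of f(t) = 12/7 12/(7*s)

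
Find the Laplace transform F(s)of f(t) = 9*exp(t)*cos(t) 9*(s - 1)/((s - 1)^2 + 1)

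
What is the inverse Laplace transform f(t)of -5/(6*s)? -5/6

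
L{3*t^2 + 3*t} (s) 6/s^3 + 3/s^2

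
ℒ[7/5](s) 7/(5 * s)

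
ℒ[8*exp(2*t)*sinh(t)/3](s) 8/(3*((s - 2)^2 - 1))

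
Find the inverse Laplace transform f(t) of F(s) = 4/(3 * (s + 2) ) 4 * exp(-2 * t) /3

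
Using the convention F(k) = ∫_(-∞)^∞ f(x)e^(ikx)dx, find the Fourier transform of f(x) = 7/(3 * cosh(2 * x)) 7 * pi/(6 * cosh(pi * k/4))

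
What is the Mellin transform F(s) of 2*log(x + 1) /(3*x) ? -2*pi*csc(pi*s) /(3*s - 3) 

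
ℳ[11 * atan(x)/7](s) -11 * pi * sec(pi * s/2)/(14 * s)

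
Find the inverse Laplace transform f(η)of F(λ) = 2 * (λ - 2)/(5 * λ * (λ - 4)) 2 * exp(2 * η) * cosh(2 * η)/5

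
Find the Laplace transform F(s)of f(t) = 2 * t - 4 2/s^2-4/s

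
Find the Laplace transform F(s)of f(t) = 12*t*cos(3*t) 12*(s^2 - 9)/(s^2+9)^2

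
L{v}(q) q^(-2)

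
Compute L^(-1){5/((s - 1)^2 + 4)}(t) 5*exp(t)*sin(2*t)/2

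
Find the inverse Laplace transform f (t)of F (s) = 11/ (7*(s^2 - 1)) 11*sinh (t)/7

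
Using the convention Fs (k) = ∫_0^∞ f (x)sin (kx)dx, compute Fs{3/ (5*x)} 3*pi/10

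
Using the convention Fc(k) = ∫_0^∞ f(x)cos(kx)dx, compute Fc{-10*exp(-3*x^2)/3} -5*sqrt(3)*sqrt(pi)*exp(-k^2/12)/9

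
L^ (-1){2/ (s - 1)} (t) 2*exp (t)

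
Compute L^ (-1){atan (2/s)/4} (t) sin (2 * t)/ (4 * t)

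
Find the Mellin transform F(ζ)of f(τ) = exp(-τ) gamma(ζ)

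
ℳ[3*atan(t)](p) -3*pi*sec(pi*p/2)/(2*p)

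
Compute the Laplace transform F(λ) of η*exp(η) (λ - 1) ^(-2) 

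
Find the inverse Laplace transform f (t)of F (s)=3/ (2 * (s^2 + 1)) 3 * sin (t)/2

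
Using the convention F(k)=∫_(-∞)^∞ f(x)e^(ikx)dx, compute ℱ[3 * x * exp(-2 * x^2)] 3 * sqrt(2) * I * sqrt(pi) * k * exp(-k^2/8)/8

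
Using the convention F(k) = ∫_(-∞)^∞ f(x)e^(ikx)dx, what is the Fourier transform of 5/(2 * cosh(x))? 5 * pi/(2 * cosh(pi * k/2))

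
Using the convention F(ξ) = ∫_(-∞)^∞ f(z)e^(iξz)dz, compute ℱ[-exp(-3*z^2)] -sqrt(3)*sqrt(pi)*exp(-ξ^2/12)/3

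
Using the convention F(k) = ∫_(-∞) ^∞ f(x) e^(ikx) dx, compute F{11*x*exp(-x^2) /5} 11*I*sqrt(pi)*k*exp(-k^2/4) /10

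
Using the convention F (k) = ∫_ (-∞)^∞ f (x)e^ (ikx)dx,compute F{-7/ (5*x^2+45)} -7*pi*exp (-3*Abs (k))/15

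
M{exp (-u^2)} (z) gamma (z/2)/2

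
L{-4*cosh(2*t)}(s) -4*s/(s^2-4)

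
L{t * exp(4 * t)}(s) (s - 4)^(-2)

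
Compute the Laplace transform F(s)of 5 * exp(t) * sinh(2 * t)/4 5/(2 * ((s - 1)^2 - 4))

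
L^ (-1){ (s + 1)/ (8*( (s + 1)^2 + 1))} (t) exp (-t)*cos (t)/8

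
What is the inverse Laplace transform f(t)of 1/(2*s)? 1/2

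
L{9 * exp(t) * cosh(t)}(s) 9 * (s - 1)/(s * (s - 2))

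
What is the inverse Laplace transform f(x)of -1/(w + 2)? -exp(-2 * x)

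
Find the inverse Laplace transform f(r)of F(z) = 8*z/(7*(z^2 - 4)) 8*cosh(2*r)/7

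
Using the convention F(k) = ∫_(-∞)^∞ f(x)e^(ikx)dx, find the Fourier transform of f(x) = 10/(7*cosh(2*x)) 5*pi/(7*cosh(pi*k/4))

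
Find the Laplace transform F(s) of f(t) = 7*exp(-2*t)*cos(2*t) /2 7*(s+2) /(2*((s+2) ^2+4) ) 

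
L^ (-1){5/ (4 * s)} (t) 5/4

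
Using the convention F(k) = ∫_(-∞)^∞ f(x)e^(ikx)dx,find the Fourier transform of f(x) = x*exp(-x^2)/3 I*sqrt(pi)*k*exp(-k^2/4)/6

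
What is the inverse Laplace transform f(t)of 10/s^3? 5*t^2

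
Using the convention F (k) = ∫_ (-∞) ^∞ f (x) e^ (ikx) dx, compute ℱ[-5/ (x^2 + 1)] -5 * pi * exp (-Abs (k) ) 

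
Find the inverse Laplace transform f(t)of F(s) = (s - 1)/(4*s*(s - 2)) exp(t)*cosh(t)/4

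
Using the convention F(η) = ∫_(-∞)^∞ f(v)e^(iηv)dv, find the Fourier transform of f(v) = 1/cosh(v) pi/cosh(pi*η/2)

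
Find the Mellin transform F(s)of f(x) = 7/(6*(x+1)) 7*pi*csc(pi*s)/6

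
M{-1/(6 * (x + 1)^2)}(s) pi * (s - 1)/(6 * sin(pi * s))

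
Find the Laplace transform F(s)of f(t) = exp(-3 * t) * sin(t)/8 1/(8 * ((s+3)^2+1))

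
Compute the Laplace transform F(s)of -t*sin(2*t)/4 -s/(s^2 + 4)^2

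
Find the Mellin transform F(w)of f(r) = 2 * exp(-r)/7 2 * gamma(w)/7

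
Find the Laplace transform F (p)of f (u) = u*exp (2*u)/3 1/ (3*(p - 2)^2)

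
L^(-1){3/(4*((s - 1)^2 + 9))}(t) exp(t)*sin(3*t)/4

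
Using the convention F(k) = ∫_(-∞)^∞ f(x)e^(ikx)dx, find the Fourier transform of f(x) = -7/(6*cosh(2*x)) -7*pi/(12*cosh(pi*k/4))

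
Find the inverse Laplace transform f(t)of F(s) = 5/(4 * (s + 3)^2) 5 * t * exp(-3 * t)/4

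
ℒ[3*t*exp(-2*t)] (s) 3/(s + 2)^2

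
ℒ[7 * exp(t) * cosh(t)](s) 7 * (s - 1)/(s * (s - 2))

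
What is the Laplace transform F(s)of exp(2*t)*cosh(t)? (s - 2)/((s - 2)^2 - 1)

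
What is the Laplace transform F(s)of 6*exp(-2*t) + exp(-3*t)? 6/(s + 2) + 1/(s + 3)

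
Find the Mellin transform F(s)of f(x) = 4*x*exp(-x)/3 4*gamma(s + 1)/3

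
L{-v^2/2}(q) -1/q^3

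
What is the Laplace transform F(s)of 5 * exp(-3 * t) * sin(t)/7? 5/(7 * ((s + 3)^2 + 1))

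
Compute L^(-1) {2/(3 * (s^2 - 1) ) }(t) 2 * sinh(t) /3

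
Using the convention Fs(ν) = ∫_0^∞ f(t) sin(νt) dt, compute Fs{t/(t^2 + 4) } pi*exp(-2*ν) /2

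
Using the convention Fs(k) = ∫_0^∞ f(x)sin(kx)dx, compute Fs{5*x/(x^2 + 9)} 5*pi*exp(-3*k)/2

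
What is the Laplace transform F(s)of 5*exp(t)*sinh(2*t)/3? 10/(3*((s - 1)^2 - 4))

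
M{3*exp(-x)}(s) 3*gamma(s)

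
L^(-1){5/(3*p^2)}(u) 5*u/3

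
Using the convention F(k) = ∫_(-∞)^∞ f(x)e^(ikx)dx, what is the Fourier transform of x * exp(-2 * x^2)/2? sqrt(2) * I * sqrt(pi) * k * exp(-k^2/8)/16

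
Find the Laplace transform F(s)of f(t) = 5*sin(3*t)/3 5/(s^2 + 9)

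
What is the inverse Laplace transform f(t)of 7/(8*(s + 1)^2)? 7*t*exp(-t)/8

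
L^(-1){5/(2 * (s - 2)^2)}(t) 5 * t * exp(2 * t)/2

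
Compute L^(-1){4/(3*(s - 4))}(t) 4*exp(4*t)/3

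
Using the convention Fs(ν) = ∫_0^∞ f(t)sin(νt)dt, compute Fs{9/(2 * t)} 9 * pi/4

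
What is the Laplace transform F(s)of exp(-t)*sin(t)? 1/((s + 1)^2 + 1)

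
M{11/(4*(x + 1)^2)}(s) -11*pi*(s - 1)/(4*sin(pi*s))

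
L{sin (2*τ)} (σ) 2/ (σ^2+4)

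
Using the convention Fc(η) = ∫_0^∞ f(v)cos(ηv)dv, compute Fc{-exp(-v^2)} -sqrt(pi)*exp(-η^2/4)/2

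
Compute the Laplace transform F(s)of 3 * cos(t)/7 3 * s/(7 * (s^2 + 1))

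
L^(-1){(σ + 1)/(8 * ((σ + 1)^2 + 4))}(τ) exp(-τ) * cos(2 * τ)/8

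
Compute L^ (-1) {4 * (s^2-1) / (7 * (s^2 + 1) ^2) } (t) 4 * t * cos (t) /7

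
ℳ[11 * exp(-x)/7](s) 11 * gamma(s)/7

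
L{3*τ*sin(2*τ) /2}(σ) 6*σ/(σ^2+4) ^2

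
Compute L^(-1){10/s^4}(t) 5 * t^3/3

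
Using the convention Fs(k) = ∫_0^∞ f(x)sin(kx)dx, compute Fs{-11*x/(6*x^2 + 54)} -11*pi*exp(-3*k)/12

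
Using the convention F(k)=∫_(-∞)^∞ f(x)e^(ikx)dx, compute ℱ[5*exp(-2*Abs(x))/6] 10/(3*(k^2 + 4))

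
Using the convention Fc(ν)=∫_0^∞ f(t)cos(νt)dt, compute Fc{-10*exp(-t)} -10/(ν^2 + 1)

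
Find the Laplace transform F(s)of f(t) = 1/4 1/(4*s)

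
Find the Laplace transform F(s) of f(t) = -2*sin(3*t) -6/(s^2 + 9) 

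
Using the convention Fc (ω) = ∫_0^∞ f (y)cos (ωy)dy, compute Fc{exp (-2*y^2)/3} sqrt (2)*sqrt (pi)*exp (-ω^2/8)/12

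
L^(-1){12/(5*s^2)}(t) 12*t/5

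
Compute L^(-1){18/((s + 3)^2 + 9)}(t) 6*exp(-3*t)*sin(3*t)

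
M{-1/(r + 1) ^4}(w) pi * (w - 3) * (w - 2) * (w - 1) /(6 * sin(pi * w) ) 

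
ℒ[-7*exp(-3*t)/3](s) -7/(3*s + 9)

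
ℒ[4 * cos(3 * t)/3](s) 4 * s/(3 * (s^2 + 9))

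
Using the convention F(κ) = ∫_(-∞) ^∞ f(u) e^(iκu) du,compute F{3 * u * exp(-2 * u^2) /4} 3 * sqrt(2) * I * sqrt(pi) * κ * exp(-κ^2/8) /32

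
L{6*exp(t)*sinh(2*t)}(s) 12/((s - 1)^2 - 4)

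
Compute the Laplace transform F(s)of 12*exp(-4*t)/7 12/(7*(s + 4))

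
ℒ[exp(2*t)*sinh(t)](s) 1/((s - 2)^2 - 1)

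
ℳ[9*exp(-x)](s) 9*gamma(s)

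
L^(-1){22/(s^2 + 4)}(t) 11*sin(2*t)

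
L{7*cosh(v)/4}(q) 7*q/(4*(q^2 - 1))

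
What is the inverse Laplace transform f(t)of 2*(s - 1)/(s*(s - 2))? 2*exp(t)*cosh(t)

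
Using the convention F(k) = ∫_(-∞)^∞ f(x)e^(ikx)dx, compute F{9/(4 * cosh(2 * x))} 9 * pi/(8 * cosh(pi * k/4))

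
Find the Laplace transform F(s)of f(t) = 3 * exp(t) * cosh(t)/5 3 * (s - 1)/(5 * s * (s - 2))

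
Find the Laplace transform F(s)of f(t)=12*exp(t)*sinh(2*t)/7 24/(7*((s - 1)^2-4))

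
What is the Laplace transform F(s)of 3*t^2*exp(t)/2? 3/(s - 1)^3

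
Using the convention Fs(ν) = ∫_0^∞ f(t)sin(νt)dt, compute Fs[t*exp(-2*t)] 4*ν/(ν^2+4)^2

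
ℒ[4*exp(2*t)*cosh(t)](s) 4*(s - 2)/((s - 2)^2 - 1)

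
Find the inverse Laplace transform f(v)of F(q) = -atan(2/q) -sin(2 * v)/v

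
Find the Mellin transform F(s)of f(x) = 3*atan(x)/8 -3*pi*sec(pi*s/2)/(16*s)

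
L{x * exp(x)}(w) (w - 1)^(-2)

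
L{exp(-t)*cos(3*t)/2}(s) (s + 1)/(2*((s + 1)^2 + 9))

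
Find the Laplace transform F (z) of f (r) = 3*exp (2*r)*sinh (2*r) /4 3/ (2*z*(z - 4) ) 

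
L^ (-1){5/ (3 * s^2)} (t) 5 * t/3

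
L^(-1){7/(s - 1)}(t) 7 * exp(t)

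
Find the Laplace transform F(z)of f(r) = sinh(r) 1/(z^2 - 1)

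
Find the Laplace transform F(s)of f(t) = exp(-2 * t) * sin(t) 1/((s + 2)^2 + 1)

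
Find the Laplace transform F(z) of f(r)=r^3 6/z^4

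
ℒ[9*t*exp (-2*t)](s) 9/ (s + 2)^2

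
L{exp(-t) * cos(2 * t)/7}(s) (s + 1)/(7 * ((s + 1)^2 + 4))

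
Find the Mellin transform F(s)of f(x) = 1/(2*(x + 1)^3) pi*(s - 2)*(s - 1)/(4*sin(pi*s))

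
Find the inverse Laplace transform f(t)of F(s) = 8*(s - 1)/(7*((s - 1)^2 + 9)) 8*exp(t)*cos(3*t)/7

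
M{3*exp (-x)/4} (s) 3*gamma (s)/4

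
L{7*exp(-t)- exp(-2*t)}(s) 7/(s + 1) - 1/(s + 2)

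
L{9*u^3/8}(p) 27/(4*p^4)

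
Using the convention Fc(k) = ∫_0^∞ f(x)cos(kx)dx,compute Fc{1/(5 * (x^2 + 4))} pi * exp(-2 * k)/20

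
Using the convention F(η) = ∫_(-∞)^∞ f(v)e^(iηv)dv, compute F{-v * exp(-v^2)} -I * sqrt(pi) * η * exp(-η^2/4)/2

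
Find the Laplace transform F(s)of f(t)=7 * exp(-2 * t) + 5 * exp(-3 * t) 7/(s + 2) + 5/(s + 3)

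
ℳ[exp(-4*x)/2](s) gamma(s)/(2*2^(2*s))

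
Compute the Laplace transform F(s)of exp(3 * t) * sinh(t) 1/((s - 3)^2 - 1)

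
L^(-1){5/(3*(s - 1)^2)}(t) 5*t*exp(t)/3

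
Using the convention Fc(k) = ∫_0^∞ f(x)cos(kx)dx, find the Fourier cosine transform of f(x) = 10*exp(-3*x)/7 30/(7*(k^2+9))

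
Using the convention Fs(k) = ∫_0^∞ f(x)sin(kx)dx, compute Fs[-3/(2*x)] -3*pi/4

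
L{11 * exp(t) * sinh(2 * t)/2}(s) 11/((s - 1)^2 - 4)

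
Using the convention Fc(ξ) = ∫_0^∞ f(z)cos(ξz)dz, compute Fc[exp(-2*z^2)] sqrt(2)*sqrt(pi)*exp(-ξ^2/8)/4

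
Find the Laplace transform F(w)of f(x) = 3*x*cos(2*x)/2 3*(w^2 - 4)/(2*(w^2 + 4)^2)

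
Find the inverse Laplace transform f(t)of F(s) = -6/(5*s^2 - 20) -3*sinh(2*t)/5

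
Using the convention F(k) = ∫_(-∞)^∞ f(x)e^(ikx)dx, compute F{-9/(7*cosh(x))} -9*pi/(7*cosh(pi*k/2))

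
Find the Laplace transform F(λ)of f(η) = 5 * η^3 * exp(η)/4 15/(2 * (λ - 1)^4)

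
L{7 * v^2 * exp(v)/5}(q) 14/(5 * (q - 1)^3)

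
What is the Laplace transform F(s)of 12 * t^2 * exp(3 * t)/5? 24/(5 * (s - 3)^3)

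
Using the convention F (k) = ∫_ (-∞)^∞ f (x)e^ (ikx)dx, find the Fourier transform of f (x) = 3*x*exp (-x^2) 3*I*sqrt (pi)*k*exp (-k^2/4)/2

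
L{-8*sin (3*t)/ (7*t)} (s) -8*atan (3/s)/7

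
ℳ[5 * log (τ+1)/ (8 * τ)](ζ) -5 * pi * csc (pi * ζ)/ (8 * ζ - 8)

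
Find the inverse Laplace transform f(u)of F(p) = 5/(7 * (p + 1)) 5 * exp(-u)/7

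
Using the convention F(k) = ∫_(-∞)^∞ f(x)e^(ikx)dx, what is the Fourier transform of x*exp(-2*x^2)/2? sqrt(2)*I*sqrt(pi)*k*exp(-k^2/8)/16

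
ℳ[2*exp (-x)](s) 2*gamma (s)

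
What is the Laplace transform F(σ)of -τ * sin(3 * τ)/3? -2 * σ/(σ^2 + 9)^2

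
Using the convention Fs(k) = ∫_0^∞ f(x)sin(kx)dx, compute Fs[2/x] pi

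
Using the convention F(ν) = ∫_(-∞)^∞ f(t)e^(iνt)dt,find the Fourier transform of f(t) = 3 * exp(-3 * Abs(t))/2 9/(ν^2 + 9)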